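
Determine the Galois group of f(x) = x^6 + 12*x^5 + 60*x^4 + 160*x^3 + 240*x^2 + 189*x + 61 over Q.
The polynomial f is an irreducible sextic over Q, so G = Gal(f/Q) is one of the 16 transitive subgroups 6T1, ..., 6T16 of S_6. The discriminant of f is -9059283, which is not a perfect square, so G is not contained in A_6. The transitive groups of degree 6 not contained in A_6 are: C_6 (6T1, order 6), S_3 (6T2, order 6), D_6 (6T3, order 12), C_3 x S_3 (6T5, order 18), A_4 x C_2 (6T6, order 24), S_4 (6T8, order 24), S_3 x S_3 (6T9, order 36), S_4 x C_2 (6T11, order 48), (S_3 x S_3) : C_2 (6T13, order 72), PGL(2,5) (6T14, order 120), S_6 (6T16, order 720). By Dedekind's theorem, for a prime p not dividing disc(f) the degrees of the irreducible factors of f mod p form the cycle type of an element of G. Factoring f modulo the 28 such primes p <= 127 (skipping 3, 17, 43, which divide the discriminant), each new pattern first appears at: mod 2: f = (x^6 + x + 1), pattern 6; mod 7: f = (x + 3)(x^2 + x + 4)(x^3 + x^2 + 1), pattern 3+2+1; mod 11: f = (x^2 + 2x + 2)(x^4 + 10x^3 + 5x^2 + 9x + 3), pattern 4+2; mod 13: f = (x + 5)(x + 10)(x^2 + 3x + 5)(x^2 + 7x + 3), pattern 2+2+1+1; mod 61: f = (x)(x + 42)(x + 53)(x + 59)(x^2 + 41x + 6), pattern 2+1+1+1+1; mod 97: f = (x + 50)(x + 87)(x + 89)(x^3 + 77x^2 + 65x + 87), pattern 3+1+1+1; mod 113: f = (x^2 + 6)(x^2 + 53x + 61)(x^2 + 72x + 19), pattern 2+2+2; mod 127: f = (x^3 + 45x^2 + 20x + 104)(x^3 + 94x^2 + x + 36), pattern 3+3. No other pattern occurs in this range, so the set of observed cycle types is {6, 3+2+1, 4+2, 2+2+1+1, 2+1+1+1+1, 3+1+1+1, 2+2+2, 3+3}. The candidates containing elements of all these cycle types are (S_3 x S_3) : C_2 (6T13) of order 72, S_6 (6T16) of order 720; the others are excluded. The observed types are precisely the cycle types that occur in (S_3 x S_3) : C_2 (6T13) (apart from the identity). Each of the other remaining candidates has further cycle types, and by the Chebotarev density theorem the matching factorization patterns would occur for a proportion of primes equal to their share of the group: S_6 (6T16) additionally contains elements of type 5+1, 4+1+1 (234 of its 720 elements, about 32% of primes). None of the 28 primes tested shows any such pattern (for each of these groups the chance of that is below 10^-4), which rules them out. Hence G = (S_3 x S_3) : C_2 (6T13), of order 72.

(S_3 x S_3) : C_2, the group 6T13 of order 72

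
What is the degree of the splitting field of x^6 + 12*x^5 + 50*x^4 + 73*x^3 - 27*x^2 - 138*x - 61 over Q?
60

The degree of the splitting field over Q equals the order of the Galois group, so first determine the group. The polynomial f is an irreducible sextic over Q, so G = Gal(f/Q) is one of the 16 transitive subgroups 6T1, ..., 6T16 of S_6. The discriminant of f is 30991489 = 5567^2, a perfect square, so G is contained in A_6. The transitive groups of degree 6 contained in A_6 are: A_4 (6T4, order 12), S_4 (6T7, order 24), (C_3 x C_3) : C_4 (6T10, order 36), PSL(2,5) (6T12, order 60), A_6 (6T15, order 360). By Dedekind's theorem, for a prime p not dividing disc(f) the degrees of the irreducible factors of f mod p form the cycle type of an element of G. Factoring f modulo the 21 such primes p <= 79 (skipping 19, which divides the discriminant), each new pattern first appears at: mod 2: f = (x + 1)(x^5 + x^4 + x^3 + x + 1), pattern 5+1; mod 7: f = (x^3 + x^2 + 3x + 5)(x^3 + 4x^2 + x + 6), pattern 3+3; mod 61: f = (x)(x + 39)(x^2 + 15x + 13)(x^2 + 19x + 12), pattern 2+2+1+1. No other pattern occurs in this range, so the set of observed cycle types is {5+1, 3+3, 2+2+1+1}. The candidates containing elements of all these cycle types are PSL(2,5) (6T12) of order 60, A_6 (6T15) of order 360; the others are excluded. The observed types are precisely the cycle types that occur in PSL(2,5) (6T12) (apart from the identity). Each of the other remaining candidates has further cycle types, and by the Chebotarev density theorem the matching factorization patterns would occur for a proportion of primes equal to their share of the group: A_6 (6T15) additionally contains elements of type 4+2, 3+1+1+1 (130 of its 360 elements, about 36% of primes). None of the 21 primes tested shows any such pattern (for each of these groups the chance of that is below 10^-4), which rules them out. Hence G = PSL(2,5) (6T12), of order 60. The Galois group PSL(2,5) (6T12) has order 60, so the splitting field has degree 60 over Q.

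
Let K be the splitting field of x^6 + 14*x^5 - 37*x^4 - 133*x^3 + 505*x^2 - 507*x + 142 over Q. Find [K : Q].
The degree of the splitting field over Q equals the order of the Galois group, so first determine the group. The polynomial f is an irreducible sextic over Q, so G = Gal(f/Q) is one of the 16 transitive subgroups 6T1, ..., 6T16 of S_6. The discriminant of f is 30991489 = 5567^2, a perfect square, so G is contained in A_6. The transitive groups of degree 6 contained in A_6 are: A_4 (6T4, order 12), S_4 (6T7, order 24), (C_3 x C_3) : C_4 (6T10, order 36), PSL(2,5) (6T12, order 60), A_6 (6T15, order 360). By Dedekind's theorem, for a prime p not dividing disc(f) the degrees of the irreducible factors of f mod p form the cycle type of an element of G. Factoring f modulo the 21 such primes p <= 79 (skipping 19, which divides the discriminant), each new pattern first appears at: mod 2: f = (x)(x^5 + x^3 + x^2 + x + 1), pattern 5+1; mod 7: f = (x^3 + 3x^2 + 4x + 1)(x^3 + 4x^2 + 3x + 2), pattern 3+3; mod 61: f = (x + 7)(x + 13)(x^2 + x + 35)(x^2 + 54x + 25), pattern 2+2+1+1. No other pattern occurs in this range, so the set of observed cycle types is {5+1, 3+3, 2+2+1+1}. The candidates containing elements of all these cycle types are PSL(2,5) (6T12) of order 60, A_6 (6T15) of order 360; the others are excluded. The observed types are precisely the cycle types that occur in PSL(2,5) (6T12) (apart from the identity). Each of the other remaining candidates has further cycle types, and by the Chebotarev density theorem the matching factorization patterns would occur for a proportion of primes equal to their share of the group: A_6 (6T15) additionally contains elements of type 4+2, 3+1+1+1 (130 of its 360 elements, about 36% of primes). None of the 21 primes tested shows any such pattern (for each of these groups the chance of that is below 10^-4), which rules them out. Hence G = PSL(2,5) (6T12), of order 60. The Galois group PSL(2,5) (6T12) has order 60, so the splitting field has degree 60 over Q.

60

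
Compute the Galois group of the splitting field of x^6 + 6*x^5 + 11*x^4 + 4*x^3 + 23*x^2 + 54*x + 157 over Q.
The polynomial f is an irreducible sextic over Q, so G = Gal(f/Q) is one of the 16 transitive subgroups 6T1, ..., 6T16 of S_6. The discriminant of f is -5497558138880000, which is not a perfect square, so G is not contained in A_6. The transitive groups of degree 6 not contained in A_6 are: C_6 (6T1, order 6), S_3 (6T2, order 6), D_6 (6T3, order 12), C_3 x S_3 (6T5, order 18), A_4 x C_2 (6T6, order 24), S_4 (6T8, order 24), S_3 x S_3 (6T9, order 36), S_4 x C_2 (6T11, order 48), (S_3 x S_3) : C_2 (6T13, order 72), PGL(2,5) (6T14, order 120), S_6 (6T16, order 720). By Dedekind's theorem, for a prime p not dividing disc(f) the degrees of the irreducible factors of f mod p form the cycle type of an element of G. Factoring f modulo the 22 such primes p <= 89 (skipping 2, 5, which divide the discriminant), each new pattern first appears at: mod 3: f = (x^3 + x^2 + 2x + 1)(x^3 + 2x^2 + x + 1), pattern 3+3; mod 7: f = (x^2 + 2)(x^2 + 2x + 2)(x^2 + 4x + 6), pattern 2+2+2; mod 13: f = (x + 6)(x + 9)(x^4 + 4x^3 + x^2 + 7x + 7), pattern 4+1+1; mod 43: f = (x + 20)(x + 25)(x^2 + 2x + 17)(x^2 + 2x + 41), pattern 2+2+1+1. No other pattern occurs in this range, so the set of observed cycle types is {3+3, 2+2+2, 4+1+1, 2+2+1+1}. The candidates containing elements of all these cycle types are S_4 (6T8) of order 24, S_4 x C_2 (6T11) of order 48, PGL(2,5) (6T14) of order 120, S_6 (6T16) of order 720; the others are excluded. The observed types are precisely the cycle types that occur in S_4 (6T8) (apart from the identity). Each of the other remaining candidates has further cycle types, and by the Chebotarev density theorem the matching factorization patterns would occur for a proportion of primes equal to their share of the group: S_4 x C_2 (6T11) additionally contains elements of type 6, 4+2, 2+1+1+1+1 (17 of its 48 elements, about 35% of primes); PGL(2,5) (6T14) additionally contains elements of type 6, 5+1 (44 of its 120 elements, about 37% of primes); S_6 (6T16) additionally contains elements of type 6, 5+1, 4+2, 3+2+1, 3+1+1+1, 2+1+1+1+1 (529 of its 720 elements, about 73% of primes). None of the 22 primes tested shows any such pattern (for each of these groups the chance of that is below 10^-4), which rules them out. Hence G = S_4 (6T8), of order 24.

S_4 (order 24)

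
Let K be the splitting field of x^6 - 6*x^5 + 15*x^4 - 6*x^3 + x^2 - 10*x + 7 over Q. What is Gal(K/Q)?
The polynomial f is an irreducible sextic over Q, so G = Gal(f/Q) is one of the 16 transitive subgroups 6T1, ..., 6T16 of S_6. The discriminant of f is -81459788992, which is not a perfect square, so G is not contained in A_6. The transitive groups of degree 6 not contained in A_6 are: C_6 (6T1, order 6), S_3 (6T2, order 6), D_6 (6T3, order 12), C_3 x S_3 (6T5, order 18), A_4 x C_2 (6T6, order 24), S_4 (6T8, order 24), S_3 x S_3 (6T9, order 36), S_4 x C_2 (6T11, order 48), (S_3 x S_3) : C_2 (6T13, order 72), PGL(2,5) (6T14, order 120), S_6 (6T16, order 720). By Dedekind's theorem, for a prime p not dividing disc(f) the degrees of the irreducible factors of f mod p form the cycle type of an element of G. Factoring f modulo the 3 such primes p <= 7 (skipping 2, which divides the discriminant), each new pattern first appears at: mod 3: f = (x^6 + x^2 + 2x + 1), pattern 6; mod 5: f = (x + 2)(x + 3)(x^4 + 4x^3 + 4x^2 + 2), pattern 4+1+1; mod 7: f = (x)(x^2 + 3x + 6)(x^3 + 5x^2 + x + 3), pattern 3+2+1. No other pattern occurs in this range, so the set of observed cycle types is {6, 4+1+1, 3+2+1}. Among the candidates above, the only group containing elements of all these cycle types is S_6 (6T16); every other candidate lacks at least one of them. Hence G = S_6 (6T16), of order 720.

S_6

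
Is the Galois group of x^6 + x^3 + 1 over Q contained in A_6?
No

The polynomial is irreducible of degree 6 over Q. Its discriminant is -19683, which is not a perfect square. A Galois group lies in the alternating group exactly when the discriminant is a square in Q, so the Galois group (C_6) is not contained in A_6.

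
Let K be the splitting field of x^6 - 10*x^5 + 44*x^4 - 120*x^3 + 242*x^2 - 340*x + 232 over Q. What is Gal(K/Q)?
6T8: S_4

The polynomial f is an irreducible sextic over Q, so G = Gal(f/Q) is one of the 16 transitive subgroups 6T1, ..., 6T16 of S_6. The discriminant of f is -4014080000, which is not a perfect square, so G is not contained in A_6. The transitive groups of degree 6 not contained in A_6 are: C_6 (6T1, order 6), S_3 (6T2, order 6), D_6 (6T3, order 12), C_3 x S_3 (6T5, order 18), A_4 x C_2 (6T6, order 24), S_4 (6T8, order 24), S_3 x S_3 (6T9, order 36), S_4 x C_2 (6T11, order 48), (S_3 x S_3) : C_2 (6T13, order 72), PGL(2,5) (6T14, order 120), S_6 (6T16, order 720). By Dedekind's theorem, for a prime p not dividing disc(f) the degrees of the irreducible factors of f mod p form the cycle type of an element of G. Factoring f modulo the 22 such primes p <= 97 (skipping 2, 5, 7, which divide the discriminant), each new pattern first appears at: mod 3: f = (x^3 + 2x + 1)(x^3 + 2x^2 + 1), pattern 3+3; mod 13: f = (x + 5)(x + 10)(x^4 + x^3 + 5x^2 + 2x + 1), pattern 4+1+1; mod 37: f = (x^2 + 10x + 30)(x^2 + 26x + 6)(x^2 + 28x + 35), pattern 2+2+2; mod 43: f = (x + 1)(x + 25)(x^2 + 19x + 25)(x^2 + 31x + 40), pattern 2+2+1+1. No other pattern occurs in this range, so the set of observed cycle types is {3+3, 4+1+1, 2+2+2, 2+2+1+1}. The candidates containing elements of all these cycle types are S_4 (6T8) of order 24, S_4 x C_2 (6T11) of order 48, PGL(2,5) (6T14) of order 120, S_6 (6T16) of order 720; the others are excluded. The observed types are precisely the cycle types that occur in S_4 (6T8) (apart from the identity). Each of the other remaining candidates has further cycle types, and by the Chebotarev density theorem the matching factorization patterns would occur for a proportion of primes equal to their share of the group: S_4 x C_2 (6T11) additionally contains elements of type 6, 4+2, 2+1+1+1+1 (17 of its 48 elements, about 35% of primes); PGL(2,5) (6T14) additionally contains elements of type 6, 5+1 (44 of its 120 elements, about 37% of primes); S_6 (6T16) additionally contains elements of type 6, 5+1, 4+2, 3+2+1, 3+1+1+1, 2+1+1+1+1 (529 of its 720 elements, about 73% of primes). None of the 22 primes tested shows any such pattern (for each of these groups the chance of that is below 10^-4), which rules them out. Hence G = S_4 (6T8), of order 24.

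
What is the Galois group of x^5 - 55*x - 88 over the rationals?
The polynomial f is an irreducible quintic over Q, so G = Gal(f/Q) is a transitive subgroup of S_5: one of C_5 (5T1, order 5), D_5 (5T2, order 10), F_20 (5T3, order 20), A_5 (5T4, order 60) or S_5 (5T5, order 120). The discriminant of f is 58564000000 = 242000^2, a perfect square, so G is contained in A_5. The transitive groups of degree 5 contained in A_5 are: C_5 (5T1, order 5), D_5 (5T2, order 10), A_5 (5T4, order 60). By Dedekind's theorem, for a prime p not dividing disc(f) the degrees of the irreducible factors of f mod p form the cycle type of an element of G. Factoring f modulo the 3 such primes p <= 13 (skipping 2, 5, 11, which divide the discriminant), each new pattern first appears at: mod 3: f = (x^5 + 2x + 2), pattern 5; mod 13: f = (x + 5)(x + 7)(x^3 + x^2 + 5x + 9), pattern 3+1+1. No other pattern occurs in this range, so the set of observed cycle types is {5, 3+1+1}. Among the candidates above, the only group containing elements of all these cycle types is A_5 (5T4) — each of C_5 (5T1), D_5 (5T2) lacks at least one of them. Hence G = A_5 (5T4), of order 60.

A_5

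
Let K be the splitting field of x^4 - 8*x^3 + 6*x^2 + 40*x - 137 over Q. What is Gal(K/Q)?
The polynomial is an irreducible quartic over Q and its discriminant is -544195584, which is not a perfect square, so the Galois group is not contained in A_4. The resolvent cubic y^3 - 6*y^2 + 228*y + 3880 has exactly one rational root, so the Galois group is C_4 or D_4. The quartic remains irreducible over Q(sqrt(disc)), so the group is D_4.

D_4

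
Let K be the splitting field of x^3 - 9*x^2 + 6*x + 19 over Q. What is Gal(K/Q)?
The polynomial is an irreducible cubic over Q and its discriminant is 29241 = 171^2, a perfect square. For an irreducible cubic, a square discriminant forces the Galois group to be A_3, the cyclic group of order 3.

3T1: C_3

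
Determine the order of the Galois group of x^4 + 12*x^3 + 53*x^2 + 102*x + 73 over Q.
The degree of the splitting field over Q equals the order of the Galois group, so first determine the group. The polynomial is an irreducible quartic over Q and its discriminant is 144 = 12^2, a perfect square, so the Galois group is contained in A_4. The resolvent cubic y^3 - 53*y^2 + 932*y - 5440 splits completely over Q, which gives the Klein four-group V_4. The Galois group V_4 (4T2) has order 4, so the splitting field has degree 4 over Q.

4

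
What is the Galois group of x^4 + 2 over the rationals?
The polynomial is an irreducible quartic over Q and its discriminant is 2048, which is not a perfect square, so the Galois group is not contained in A_4. The resolvent cubic y^3 - 8*y has exactly one rational root, so the Galois group is C_4 or D_4. The quartic remains irreducible over Q(sqrt(disc)), so the group is D_4.

D_4 (order 8)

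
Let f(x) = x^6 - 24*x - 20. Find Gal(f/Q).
The polynomial f is an irreducible sextic over Q, so G = Gal(f/Q) is one of the 16 transitive subgroups 6T1, ..., 6T16 of S_6. The discriminant of f is 746496000000 = 864000^2, a perfect square, so G is contained in A_6. The transitive groups of degree 6 contained in A_6 are: A_4 (6T4, order 12), S_4 (6T7, order 24), (C_3 x C_3) : C_4 (6T10, order 36), PSL(2,5) (6T12, order 60), A_6 (6T15, order 360). By Dedekind's theorem, for a prime p not dividing disc(f) the degrees of the irreducible factors of f mod p form the cycle type of an element of G. Factoring f modulo the 6 such primes p <= 23 (skipping 2, 3, 5, which divide the discriminant), each new pattern first appears at: mod 7: f = (x + 4)(x^5 + 3x^4 + 2x^3 + 6x^2 + 4x + 2), pattern 5+1; mod 23: f = (x + 2)(x + 11)(x + 16)(x^3 + 17x^2 + 13x + 7), pattern 3+1+1+1. No other pattern occurs in this range, so the set of observed cycle types is {5+1, 3+1+1+1}. Among the candidates above, the only group containing elements of all these cycle types is A_6 (6T15) — each of A_4 (6T4), S_4 (6T7), (C_3 x C_3) : C_4 (6T10), PSL(2,5) (6T12) lacks at least one of them. Hence G = A_6 (6T15), of order 360.

A_6 (order 360)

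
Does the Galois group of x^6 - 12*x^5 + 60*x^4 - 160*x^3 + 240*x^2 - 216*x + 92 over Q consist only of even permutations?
Yes

The polynomial is irreducible of degree 6 over Q. Its discriminant is 746496000000 = 864000^2, a perfect square. A Galois group lies in the alternating group exactly when the discriminant is a square in Q, so the Galois group (A_6) is contained in A_6.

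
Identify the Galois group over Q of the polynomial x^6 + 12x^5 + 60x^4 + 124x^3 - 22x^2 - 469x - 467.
S_6, the symmetric group on 6 letters

The polynomial f is an irreducible sextic over Q, so G = Gal(f/Q) is one of the 16 transitive subgroups 6T1, ..., 6T16 of S_6. The discriminant of f is 1819237778456309, which is not a perfect square, so G is not contained in A_6. The transitive groups of degree 6 not contained in A_6 are: C_6 (6T1, order 6), S_3 (6T2, order 6), D_6 (6T3, order 12), C_3 x S_3 (6T5, order 18), A_4 x C_2 (6T6, order 24), S_4 (6T8, order 24), S_3 x S_3 (6T9, order 36), S_4 x C_2 (6T11, order 48), (S_3 x S_3) : C_2 (6T13, order 72), PGL(2,5) (6T14, order 120), S_6 (6T16, order 720). By Dedekind's theorem, for a prime p not dividing disc(f) the degrees of the irreducible factors of f mod p form the cycle type of an element of G. Factoring f modulo the 4 such primes p <= 7, each new pattern first appears at: mod 2: f = (x^6 + x + 1), pattern 6; mod 5: f = (x + 1)(x^5 + x^4 + 4x^3 + 3x + 3), pattern 5+1; mod 7: f = (x^2 + 6x + 4)(x^4 + 6x^3 + 6x^2 + x + 4), pattern 4+2. No other pattern occurs in this range, so the set of observed cycle types is {6, 5+1, 4+2}. Among the candidates above, the only group containing elements of all these cycle types is S_6 (6T16); every other candidate lacks at least one of them. Hence G = S_6 (6T16), of order 720.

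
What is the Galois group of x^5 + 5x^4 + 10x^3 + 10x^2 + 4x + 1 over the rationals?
The polynomial f is an irreducible quintic over Q, so G = Gal(f/Q) is a transitive subgroup of S_5: one of C_5 (5T1, order 5), D_5 (5T2, order 10), F_20 (5T3, order 20), A_5 (5T4, order 60) or S_5 (5T5, order 120). The discriminant of f is 2869, which is not a perfect square, so G is not contained in A_5. The transitive groups of degree 5 not contained in A_5 are: F_20 (5T3, order 20), S_5 (5T5, order 120). By Dedekind's theorem, for a prime p not dividing disc(f) the degrees of the irreducible factors of f mod p form the cycle type of an element of G. Factoring f modulo the first such prime p = 2, each new pattern first appears at: mod 2: f = (x^2 + x + 1)(x^3 + x + 1), pattern 3+2. No other pattern occurs in this range, so the set of observed cycle types is {3+2}. Among the candidates above, the only group containing elements of all these cycle types is S_5 (5T5) — F_20 (5T3) lacks at least one of them. Hence G = S_5 (5T5), of order 120.

S_5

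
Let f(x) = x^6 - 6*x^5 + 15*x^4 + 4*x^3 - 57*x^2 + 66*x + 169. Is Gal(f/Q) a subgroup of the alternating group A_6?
No

The polynomial is irreducible of degree 6 over Q. Its discriminant is -190210142896128, which is not a perfect square. A Galois group lies in the alternating group exactly when the discriminant is a square in Q, so the Galois group (C_3 x S_3) is not contained in A_6.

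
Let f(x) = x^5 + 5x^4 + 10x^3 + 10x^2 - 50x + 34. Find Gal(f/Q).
The polynomial f is an irreducible quintic over Q, so G = Gal(f/Q) is a transitive subgroup of S_5: one of C_5 (5T1, order 5), D_5 (5T2, order 10), F_20 (5T3, order 20), A_5 (5T4, order 60) or S_5 (5T5, order 120). The discriminant of f is 58564000000 = 242000^2, a perfect square, so G is contained in A_5. The transitive groups of degree 5 contained in A_5 are: C_5 (5T1, order 5), D_5 (5T2, order 10), A_5 (5T4, order 60). By Dedekind's theorem, for a prime p not dividing disc(f) the degrees of the irreducible factors of f mod p form the cycle type of an element of G. Factoring f modulo the 3 such primes p <= 13 (skipping 2, 5, 11, which divide the discriminant), each new pattern first appears at: mod 3: f = (x^5 + 2x^4 + x^3 + x^2 + x + 1), pattern 5; mod 13: f = (x + 7)(x + 9)(x^3 + 2x^2 + 6x + 9), pattern 3+1+1. No other pattern occurs in this range, so the set of observed cycle types is {5, 3+1+1}. Among the candidates above, the only group containing elements of all these cycle types is A_5 (5T4) — each of C_5 (5T1), D_5 (5T2) lacks at least one of them. Hence G = A_5 (5T4), of order 60.

A_5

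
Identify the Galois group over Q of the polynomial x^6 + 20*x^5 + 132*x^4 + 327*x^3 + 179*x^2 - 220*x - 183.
The polynomial f is an irreducible sextic over Q, so G = Gal(f/Q) is one of the 16 transitive subgroups 6T1, ..., 6T16 of S_6. The discriminant of f is 8413926734596681 = 91727459^2, a perfect square, so G is contained in A_6. The transitive groups of degree 6 contained in A_6 are: A_4 (6T4, order 12), S_4 (6T7, order 24), (C_3 x C_3) : C_4 (6T10, order 36), PSL(2,5) (6T12, order 60), A_6 (6T15, order 360). By Dedekind's theorem, for a prime p not dividing disc(f) the degrees of the irreducible factors of f mod p form the cycle type of an element of G. Factoring f modulo the 21 such primes p <= 79 (skipping 19, which divides the discriminant), each new pattern first appears at: mod 2: f = (x + 1)(x^5 + x^4 + x^3 + x + 1), pattern 5+1; mod 7: f = (x^3 + 3)(x^3 + 6x^2 + 6x + 2), pattern 3+3; mod 61: f = (x)(x + 40)(x^2 + 47x + 14)(x^2 + 55x + 41), pattern 2+2+1+1. No other pattern occurs in this range, so the set of observed cycle types is {5+1, 3+3, 2+2+1+1}. The candidates containing elements of all these cycle types are PSL(2,5) (6T12) of order 60, A_6 (6T15) of order 360; the others are excluded. The observed types are precisely the cycle types that occur in PSL(2,5) (6T12) (apart from the identity). Each of the other remaining candidates has further cycle types, and by the Chebotarev density theorem the matching factorization patterns would occur for a proportion of primes equal to their share of the group: A_6 (6T15) additionally contains elements of type 4+2, 3+1+1+1 (130 of its 360 elements, about 36% of primes). None of the 21 primes tested shows any such pattern (for each of these groups the chance of that is below 10^-4), which rules them out. Hence G = PSL(2,5) (6T12), of order 60.

PSL(2,5)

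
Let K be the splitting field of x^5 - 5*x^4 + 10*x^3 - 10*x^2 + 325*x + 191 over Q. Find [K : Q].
The degree of the splitting field over Q equals the order of the Galois group, so first determine the group. The polynomial f is an irreducible quintic over Q, so G = Gal(f/Q) is a transitive subgroup of S_5: one of C_5 (5T1, order 5), D_5 (5T2, order 10), F_20 (5T3, order 20), A_5 (5T4, order 60) or S_5 (5T5, order 120). The discriminant of f is 1073741824000000 = 32768000^2, a perfect square, so G is contained in A_5. The transitive groups of degree 5 contained in A_5 are: C_5 (5T1, order 5), D_5 (5T2, order 10), A_5 (5T4, order 60). By Dedekind's theorem, for a prime p not dividing disc(f) the degrees of the irreducible factors of f mod p form the cycle type of an element of G. Factoring f modulo the 2 such primes p <= 7 (skipping 2, 5, which divide the discriminant), each new pattern first appears at: mod 3: f = (x^5 + x^4 + x^3 + 2x^2 + x + 2), pattern 5; mod 7: f = (x + 3)(x + 5)(x^3 + x^2 + x + 2), pattern 3+1+1. No other pattern occurs in this range, so the set of observed cycle types is {5, 3+1+1}. Among the candidates above, the only group containing elements of all these cycle types is A_5 (5T4) — each of C_5 (5T1), D_5 (5T2) lacks at least one of them. Hence G = A_5 (5T4), of order 60. The Galois group A_5 (5T4) has order 60, so the splitting field has degree 60 over Q.

60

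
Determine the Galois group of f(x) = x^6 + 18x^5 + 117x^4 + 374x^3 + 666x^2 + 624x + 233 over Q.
The polynomial f is an irreducible sextic over Q, so G = Gal(f/Q) is one of the 16 transitive subgroups 6T1, ..., 6T16 of S_6. The discriminant of f is -30366624190464, which is not a perfect square, so G is not contained in A_6. The transitive groups of degree 6 not contained in A_6 are: C_6 (6T1, order 6), S_3 (6T2, order 6), D_6 (6T3, order 12), C_3 x S_3 (6T5, order 18), A_4 x C_2 (6T6, order 24), S_4 (6T8, order 24), S_3 x S_3 (6T9, order 36), S_4 x C_2 (6T11, order 48), (S_3 x S_3) : C_2 (6T13, order 72), PGL(2,5) (6T14, order 120), S_6 (6T16, order 720). By Dedekind's theorem, for a prime p not dividing disc(f) the degrees of the irreducible factors of f mod p form the cycle type of an element of G. Factoring f modulo the 33 such primes p <= 149 (skipping 2, 3, which divide the discriminant), each new pattern first appears at: mod 5: f = (x^3 + x^2 + 3x + 4)(x^3 + 2x^2 + 2x + 2), pattern 3+3; mod 7: f = (x^6 + 4x^5 + 5x^4 + 3x^3 + x^2 + x + 2), pattern 6; mod 17: f = (x + 2)(x + 10)(x^2 + 9x + 6)(x^2 + 14x + 12), pattern 2+2+1+1; mod 19: f = (x + 7)(x + 8)(x + 12)(x + 18)(x^2 + 11x + 2), pattern 2+1+1+1+1; mod 71: f = (x^2 + 38x + 9)(x^2 + 56x + 41)(x^2 + 66x + 42), pattern 2+2+2. No other pattern occurs in this range, so the set of observed cycle types is {3+3, 6, 2+2+1+1, 2+1+1+1+1, 2+2+2}. The candidates containing elements of all these cycle types are A_4 x C_2 (6T6) of order 24, S_4 x C_2 (6T11) of order 48, (S_3 x S_3) : C_2 (6T13) of order 72, S_6 (6T16) of order 720; the others are excluded. The observed types are precisely the cycle types that occur in A_4 x C_2 (6T6) (apart from the identity). Each of the other remaining candidates has further cycle types, and by the Chebotarev density theorem the matching factorization patterns would occur for a proportion of primes equal to their share of the group: S_4 x C_2 (6T11) additionally contains elements of type 4+2, 4+1+1 (12 of its 48 elements, about 25% of primes); (S_3 x S_3) : C_2 (6T13) additionally contains elements of type 4+2, 3+2+1, 3+1+1+1 (34 of its 72 elements, about 47% of primes); S_6 (6T16) additionally contains elements of type 5+1, 4+2, 4+1+1, 3+2+1, 3+1+1+1 (484 of its 720 elements, about 67% of primes). None of the 33 primes tested shows any such pattern (for each of these groups the chance of that is below 10^-4), which rules them out. Hence G = A_4 x C_2 (6T6), of order 24.

A_4 x C_2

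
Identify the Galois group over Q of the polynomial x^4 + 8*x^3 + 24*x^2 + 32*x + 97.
The polynomial is an irreducible quartic over Q and its discriminant is 136048896 = 11664^2, a perfect square, so the Galois group is contained in A_4. The resolvent cubic y^3 - 24*y^2 - 132*y + 2080 splits completely over Q, which gives the Klein four-group V_4.

V_4 (order 4)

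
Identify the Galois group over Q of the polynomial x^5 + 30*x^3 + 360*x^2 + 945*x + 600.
The polynomial f is an irreducible quintic over Q, so G = Gal(f/Q) is a transitive subgroup of S_5: one of C_5 (5T1, order 5), D_5 (5T2, order 10), F_20 (5T3, order 20), A_5 (5T4, order 60) or S_5 (5T5, order 120). The discriminant of f is 2055418675200000, which is not a perfect square, so G is not contained in A_5. The transitive groups of degree 5 not contained in A_5 are: F_20 (5T3, order 20), S_5 (5T5, order 120). By Dedekind's theorem, for a prime p not dividing disc(f) the degrees of the irreducible factors of f mod p form the cycle type of an element of G. Factoring f modulo the 18 such primes p <= 79 (skipping 2, 3, 5, 11, which divide the discriminant), each new pattern first appears at: mod 7: f = (x + 4)(x^4 + 3x^3 + 4x^2 + x + 3), pattern 4+1; mod 19: f = (x^5 + 11x^3 + 18x^2 + 14x + 11), pattern 5; mod 61: f = (x + 2)(x^2 + 29x + 14)(x^2 + 30x + 4), pattern 2+2+1. No other pattern occurs in this range, so the set of observed cycle types is {4+1, 5, 2+2+1}. The candidates containing elements of all these cycle types are F_20 (5T3) of order 20, S_5 (5T5) of order 120; the others are excluded. The observed types are precisely the cycle types that occur in F_20 (5T3) (apart from the identity). Each of the other remaining candidates has further cycle types, and by the Chebotarev density theorem the matching factorization patterns would occur for a proportion of primes equal to their share of the group: S_5 (5T5) additionally contains elements of type 3+2, 3+1+1, 2+1+1+1 (50 of its 120 elements, about 42% of primes). None of the 18 primes tested shows any such pattern (for each of these groups the chance of that is below 10^-4), which rules them out. Hence G = F_20 (5T3), of order 20.

F_20 (order 20)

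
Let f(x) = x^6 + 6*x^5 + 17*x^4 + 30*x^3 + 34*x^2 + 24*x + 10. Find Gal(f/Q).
(S_3 x S_3) : C_2 (order 72)

The polynomial f is an irreducible sextic over Q, so G = Gal(f/Q) is one of the 16 transitive subgroups 6T1, ..., 6T16 of S_6. The discriminant of f is -187648, which is not a perfect square, so G is not contained in A_6. The transitive groups of degree 6 not contained in A_6 are: C_6 (6T1, order 6), S_3 (6T2, order 6), D_6 (6T3, order 12), C_3 x S_3 (6T5, order 18), A_4 x C_2 (6T6, order 24), S_4 (6T8, order 24), S_3 x S_3 (6T9, order 36), S_4 x C_2 (6T11, order 48), (S_3 x S_3) : C_2 (6T13, order 72), PGL(2,5) (6T14, order 120), S_6 (6T16, order 720). By Dedekind's theorem, for a prime p not dividing disc(f) the degrees of the irreducible factors of f mod p form the cycle type of an element of G. Factoring f modulo the 29 such primes p <= 113 (skipping 2, which divides the discriminant), each new pattern first appears at: mod 3: f = (x^6 + 2x^4 + x^2 + 1), pattern 6; mod 5: f = (x)(x^2 + 3x + 4)(x^3 + 3x^2 + 4x + 1), pattern 3+2+1; mod 7: f = (x^2 + x + 6)(x^4 + 5x^3 + 6x^2 + x + 4), pattern 4+2; mod 17: f = (x^3 + 3x^2 + 4x + 7)(x^3 + 3x^2 + 4x + 16), pattern 3+3; mod 19: f = (x^2 + 12x + 18)(x^2 + 14x + 18)(x^2 + 18x + 10), pattern 2+2+2; mod 37: f = (x + 22)(x + 35)(x^2 + 5x + 14)(x^2 + 18x + 15), pattern 2+2+1+1; mod 41: f = (x + 3)(x + 18)(x + 23)(x^3 + 3x^2 + 4x + 35), pattern 3+1+1+1; mod 113: f = (x + 12)(x + 22)(x + 24)(x + 80)(x^2 + 94x + 83), pattern 2+1+1+1+1. No other pattern occurs in this range, so the set of observed cycle types is {6, 3+2+1, 4+2, 3+3, 2+2+2, 2+2+1+1, 3+1+1+1, 2+1+1+1+1}. The candidates containing elements of all these cycle types are (S_3 x S_3) : C_2 (6T13) of order 72, S_6 (6T16) of order 720; the others are excluded. The observed types are precisely the cycle types that occur in (S_3 x S_3) : C_2 (6T13) (apart from the identity). Each of the other remaining candidates has further cycle types, and by the Chebotarev density theorem the matching factorization patterns would occur for a proportion of primes equal to their share of the group: S_6 (6T16) additionally contains elements of type 5+1, 4+1+1 (234 of its 720 elements, about 32% of primes). None of the 29 primes tested shows any such pattern (for each of these groups the chance of that is below 10^-4), which rules them out. Hence G = (S_3 x S_3) : C_2 (6T13), of order 72.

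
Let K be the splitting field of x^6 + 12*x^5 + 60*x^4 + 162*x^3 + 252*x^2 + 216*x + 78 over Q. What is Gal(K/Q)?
S_3 x S_3 (also written G36-)

The polynomial f is an irreducible sextic over Q, so G = Gal(f/Q) is one of the 16 transitive subgroups 6T1, ..., 6T16 of S_6. The discriminant of f is 5038848, which is not a perfect square, so G is not contained in A_6. The transitive groups of degree 6 not contained in A_6 are: C_6 (6T1, order 6), S_3 (6T2, order 6), D_6 (6T3, order 12), C_3 x S_3 (6T5, order 18), A_4 x C_2 (6T6, order 24), S_4 (6T8, order 24), S_3 x S_3 (6T9, order 36), S_4 x C_2 (6T11, order 48), (S_3 x S_3) : C_2 (6T13, order 72), PGL(2,5) (6T14, order 120), S_6 (6T16, order 720). By Dedekind's theorem, for a prime p not dividing disc(f) the degrees of the irreducible factors of f mod p form the cycle type of an element of G. Factoring f modulo the 23 such primes p <= 97 (skipping 2, 3, which divide the discriminant), each new pattern first appears at: mod 5: f = (x^6 + 2x^5 + 2x^3 + 2x^2 + x + 3), pattern 6; mod 11: f = (x + 8)(x + 10)(x^2 + 7x + 8)(x^2 + 9x + 6), pattern 2+2+1+1; mod 13: f = (x)(x + 9)(x + 10)(x^3 + 6x^2 + 12x + 5), pattern 3+1+1+1; mod 31: f = (x^2 + 21x + 3)(x^2 + 26x + 28)(x^2 + 27x + 12), pattern 2+2+2; mod 97: f = (x^3 + 6x^2 + 12x + 19)(x^3 + 6x^2 + 12x + 96), pattern 3+3. No other pattern occurs in this range, so the set of observed cycle types is {6, 2+2+1+1, 3+1+1+1, 2+2+2, 3+3}. The candidates containing elements of all these cycle types are S_3 x S_3 (6T9) of order 36, (S_3 x S_3) : C_2 (6T13) of order 72, S_6 (6T16) of order 720; the others are excluded. The observed types are precisely the cycle types that occur in S_3 x S_3 (6T9) (apart from the identity). Each of the other remaining candidates has further cycle types, and by the Chebotarev density theorem the matching factorization patterns would occur for a proportion of primes equal to their share of the group: (S_3 x S_3) : C_2 (6T13) additionally contains elements of type 4+2, 3+2+1, 2+1+1+1+1 (36 of its 72 elements, about 50% of primes); S_6 (6T16) additionally contains elements of type 5+1, 4+2, 4+1+1, 3+2+1, 2+1+1+1+1 (459 of its 720 elements, about 64% of primes). None of the 23 primes tested shows any such pattern (for each of these groups the chance of that is below 10^-4), which rules them out. Hence G = S_3 x S_3 (6T9), of order 36.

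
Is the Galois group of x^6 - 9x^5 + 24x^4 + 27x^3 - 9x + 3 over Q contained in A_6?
No

The polynomial is irreducible of degree 6 over Q. Its discriminant is -15115657162752, which is not a perfect square. A Galois group lies in the alternating group exactly when the discriminant is a square in Q, so the Galois group (C_6) is not contained in A_6.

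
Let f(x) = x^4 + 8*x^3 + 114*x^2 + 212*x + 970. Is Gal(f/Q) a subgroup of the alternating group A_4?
Yes

The polynomial is irreducible of degree 4 over Q. Its discriminant is 557901437184 = 746928^2, a perfect square. A Galois group lies in the alternating group exactly when the discriminant is a square in Q, so the Galois group (V_4) is contained in A_4.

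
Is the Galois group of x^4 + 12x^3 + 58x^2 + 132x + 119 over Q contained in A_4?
No

The polynomial is irreducible of degree 4 over Q. Its discriminant is 2048, which is not a perfect square. A Galois group lies in the alternating group exactly when the discriminant is a square in Q, so the Galois group (C_4) is not contained in A_4.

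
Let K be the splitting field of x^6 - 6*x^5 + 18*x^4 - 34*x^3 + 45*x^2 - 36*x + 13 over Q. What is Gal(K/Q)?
PGL(2,5)

The polynomial f is an irreducible sextic over Q, so G = Gal(f/Q) is one of the 16 transitive subgroups 6T1, ..., 6T16 of S_6. The discriminant of f is -16003008, which is not a perfect square, so G is not contained in A_6. The transitive groups of degree 6 not contained in A_6 are: C_6 (6T1, order 6), S_3 (6T2, order 6), D_6 (6T3, order 12), C_3 x S_3 (6T5, order 18), A_4 x C_2 (6T6, order 24), S_4 (6T8, order 24), S_3 x S_3 (6T9, order 36), S_4 x C_2 (6T11, order 48), (S_3 x S_3) : C_2 (6T13, order 72), PGL(2,5) (6T14, order 120), S_6 (6T16, order 720). By Dedekind's theorem, for a prime p not dividing disc(f) the degrees of the irreducible factors of f mod p form the cycle type of an element of G. Factoring f modulo the 21 such primes p <= 89 (skipping 2, 3, 7, which divide the discriminant), each new pattern first appears at: mod 5: f = (x^6 + 4x^5 + 3x^4 + x^3 + 4x + 3), pattern 6; mod 11: f = (x + 8)(x^5 + 8x^4 + 9x^3 + 4x^2 + 2x + 3), pattern 5+1; mod 13: f = (x)(x + 4)(x^4 + 3x^3 + 6x^2 + 7x + 4), pattern 4+1+1; mod 23: f = (x + 2)(x + 6)(x^2 + 3x + 21)(x^2 + 6x + 10), pattern 2+2+1+1; mod 43: f = (x^3 + 16x^2 + 30x + 18)(x^3 + 21x^2 + 39x + 27), pattern 3+3; mod 61: f = (x^2 + 30x + 2)(x^2 + 41x + 31)(x^2 + 45x + 13), pattern 2+2+2. No other pattern occurs in this range, so the set of observed cycle types is {6, 5+1, 4+1+1, 2+2+1+1, 3+3, 2+2+2}. The candidates containing elements of all these cycle types are PGL(2,5) (6T14) of order 120, S_6 (6T16) of order 720; the others are excluded. The observed types are precisely the cycle types that occur in PGL(2,5) (6T14) (apart from the identity). Each of the other remaining candidates has further cycle types, and by the Chebotarev density theorem the matching factorization patterns would occur for a proportion of primes equal to their share of the group: S_6 (6T16) additionally contains elements of type 4+2, 3+2+1, 3+1+1+1, 2+1+1+1+1 (265 of its 720 elements, about 37% of primes). None of the 21 primes tested shows any such pattern (for each of these groups the chance of that is below 10^-4), which rules them out. Hence G = PGL(2,5) (6T14), of order 120.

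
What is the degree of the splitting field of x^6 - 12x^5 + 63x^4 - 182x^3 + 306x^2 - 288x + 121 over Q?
The degree of the splitting field over Q equals the order of the Galois group, so first determine the group. The polynomial f is an irreducible sextic over Q, so G = Gal(f/Q) is one of the 16 transitive subgroups 6T1, ..., 6T16 of S_6. The discriminant of f is -16003008, which is not a perfect square, so G is not contained in A_6. The transitive groups of degree 6 not contained in A_6 are: C_6 (6T1, order 6), S_3 (6T2, order 6), D_6 (6T3, order 12), C_3 x S_3 (6T5, order 18), A_4 x C_2 (6T6, order 24), S_4 (6T8, order 24), S_3 x S_3 (6T9, order 36), S_4 x C_2 (6T11, order 48), (S_3 x S_3) : C_2 (6T13, order 72), PGL(2,5) (6T14, order 120), S_6 (6T16, order 720). By Dedekind's theorem, for a prime p not dividing disc(f) the degrees of the irreducible factors of f mod p form the cycle type of an element of G. Factoring f modulo the 21 such primes p <= 89 (skipping 2, 3, 7, which divide the discriminant), each new pattern first appears at: mod 5: f = (x^6 + 3x^5 + 3x^4 + 3x^3 + x^2 + 2x + 1), pattern 6; mod 11: f = (x)(x^5 + 10x^4 + 8x^3 + 5x^2 + 9x + 9), pattern 5+1; mod 13: f = (x + 6)(x + 10)(x^4 + 11x^3 + 9x^2 + 2x + 7), pattern 4+1+1; mod 23: f = (x + 14)(x + 18)(x^2 + 11x + 14)(x^2 + 14x + 16), pattern 2+2+1+1; mod 43: f = (x^3 + 13x^2 + 20x + 27)(x^3 + 18x^2 + 24x + 22), pattern 3+3; mod 61: f = (x^2 + 10x + 35)(x^2 + 14x + 41)(x^2 + 25x + 40), pattern 2+2+2. No other pattern occurs in this range, so the set of observed cycle types is {6, 5+1, 4+1+1, 2+2+1+1, 3+3, 2+2+2}. The candidates containing elements of all these cycle types are PGL(2,5) (6T14) of order 120, S_6 (6T16) of order 720; the others are excluded. The observed types are precisely the cycle types that occur in PGL(2,5) (6T14) (apart from the identity). Each of the other remaining candidates has further cycle types, and by the Chebotarev density theorem the matching factorization patterns would occur for a proportion of primes equal to their share of the group: S_6 (6T16) additionally contains elements of type 4+2, 3+2+1, 3+1+1+1, 2+1+1+1+1 (265 of its 720 elements, about 37% of primes). None of the 21 primes tested shows any such pattern (for each of these groups the chance of that is below 10^-4), which rules them out. Hence G = PGL(2,5) (6T14), of order 120. The Galois group PGL(2,5) (6T14) has order 120, so the splitting field has degree 120 over Q.

120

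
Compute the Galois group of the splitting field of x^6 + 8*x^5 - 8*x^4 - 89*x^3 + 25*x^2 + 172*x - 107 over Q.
PSL(2,5), A_5 acting on 6 points

The polynomial f is an irreducible sextic over Q, so G = Gal(f/Q) is one of the 16 transitive subgroups 6T1, ..., 6T16 of S_6. The discriminant of f is 8413926734596681 = 91727459^2, a perfect square, so G is contained in A_6. The transitive groups of degree 6 contained in A_6 are: A_4 (6T4, order 12), S_4 (6T7, order 24), (C_3 x C_3) : C_4 (6T10, order 36), PSL(2,5) (6T12, order 60), A_6 (6T15, order 360). By Dedekind's theorem, for a prime p not dividing disc(f) the degrees of the irreducible factors of f mod p form the cycle type of an element of G. Factoring f modulo the 21 such primes p <= 79 (skipping 19, which divides the discriminant), each new pattern first appears at: mod 2: f = (x + 1)(x^5 + x^4 + x^3 + x + 1), pattern 5+1; mod 7: f = (x^3 + x + 6)(x^3 + x^2 + 5x + 2), pattern 3+3; mod 61: f = (x + 38)(x + 59)(x^2 + 43x + 46)(x^2 + 51x + 57), pattern 2+2+1+1. No other pattern occurs in this range, so the set of observed cycle types is {5+1, 3+3, 2+2+1+1}. The candidates containing elements of all these cycle types are PSL(2,5) (6T12) of order 60, A_6 (6T15) of order 360; the others are excluded. The observed types are precisely the cycle types that occur in PSL(2,5) (6T12) (apart from the identity). Each of the other remaining candidates has further cycle types, and by the Chebotarev density theorem the matching factorization patterns would occur for a proportion of primes equal to their share of the group: A_6 (6T15) additionally contains elements of type 4+2, 3+1+1+1 (130 of its 360 elements, about 36% of primes). None of the 21 primes tested shows any such pattern (for each of these groups the chance of that is below 10^-4), which rules them out. Hence G = PSL(2,5) (6T12), of order 60.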